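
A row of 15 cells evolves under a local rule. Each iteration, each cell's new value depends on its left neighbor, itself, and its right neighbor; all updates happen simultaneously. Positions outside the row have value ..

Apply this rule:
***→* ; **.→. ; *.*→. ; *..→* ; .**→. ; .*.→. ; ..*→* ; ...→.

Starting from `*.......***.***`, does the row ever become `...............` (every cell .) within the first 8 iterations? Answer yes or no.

no

iteration 1: .*.....*.*...*.
iteration 2: *.*...*...*.*.*
iteration 3: ...*.*.*.*.....
iteration 4: ..*.......*....
iteration 5: .*.*.....*.*...
iteration 6: *...*...*...*..
iteration 7: .*.*.*.*.*.*.*.
iteration 8: *.............*
iteration 8 is *.............*, still not uniform .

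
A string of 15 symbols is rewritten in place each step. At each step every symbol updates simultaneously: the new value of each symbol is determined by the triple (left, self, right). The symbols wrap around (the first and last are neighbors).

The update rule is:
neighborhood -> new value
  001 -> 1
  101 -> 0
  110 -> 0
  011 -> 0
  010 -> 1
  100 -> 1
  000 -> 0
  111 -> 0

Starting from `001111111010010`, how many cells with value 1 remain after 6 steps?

2

step 1: 010000000011111
step 2: 011000000100000
step 3: 100100001110000
step 4: 111110010001001
step 5: 000001111011110
step 6: 000010000000001
count of 1: 2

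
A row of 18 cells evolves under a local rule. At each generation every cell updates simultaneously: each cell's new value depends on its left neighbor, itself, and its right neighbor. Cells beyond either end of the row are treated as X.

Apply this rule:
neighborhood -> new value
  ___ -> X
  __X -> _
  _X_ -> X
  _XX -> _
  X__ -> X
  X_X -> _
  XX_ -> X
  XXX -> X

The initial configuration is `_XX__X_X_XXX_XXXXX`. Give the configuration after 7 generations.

__XX_X_X__XX__XXXX
X__X_X_XX__XX__XXX
XX_X_X__XX__XX__XX
XX_X_XX__XX__XX__X
XX_X__XX__XX__XX__
XX_XX__XX__XX__XX_
XX__XX__XX__XX__X_

XX__XX__XX__XX__X_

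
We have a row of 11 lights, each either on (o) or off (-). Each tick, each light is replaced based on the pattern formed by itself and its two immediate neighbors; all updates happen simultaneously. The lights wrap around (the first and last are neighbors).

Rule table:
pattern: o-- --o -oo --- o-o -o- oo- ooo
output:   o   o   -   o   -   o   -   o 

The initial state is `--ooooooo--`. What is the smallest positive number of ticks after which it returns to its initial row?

tick 1: oo-ooooo-oo
tick 2: o---ooo---o
tick 3: -ooo-o-ooo-
tick 4: o-o--o--o-o
tick 5: --ooooooo--

5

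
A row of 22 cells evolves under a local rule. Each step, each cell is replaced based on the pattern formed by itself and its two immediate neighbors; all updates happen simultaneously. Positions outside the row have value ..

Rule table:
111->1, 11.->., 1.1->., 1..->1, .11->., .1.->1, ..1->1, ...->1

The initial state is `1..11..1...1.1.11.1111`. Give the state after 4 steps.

..11111.1......11...1.

111..1111111.1.....11.
.1.11.11111..111111..1
11.....111.11.1111.111
..11111.1......11...1.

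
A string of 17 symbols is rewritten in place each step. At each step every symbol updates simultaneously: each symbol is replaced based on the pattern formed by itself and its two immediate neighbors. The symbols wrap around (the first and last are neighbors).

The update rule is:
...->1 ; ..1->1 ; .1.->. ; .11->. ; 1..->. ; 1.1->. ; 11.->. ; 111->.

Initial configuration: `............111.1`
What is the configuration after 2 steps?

step 1: .11111111111.....
step 2: 1............1111

1............1111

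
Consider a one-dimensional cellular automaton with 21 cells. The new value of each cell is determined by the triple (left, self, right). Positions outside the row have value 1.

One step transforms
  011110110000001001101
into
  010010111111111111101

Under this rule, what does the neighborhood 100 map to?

At position 8 the neighborhood is 100; the next row has 1 there.

1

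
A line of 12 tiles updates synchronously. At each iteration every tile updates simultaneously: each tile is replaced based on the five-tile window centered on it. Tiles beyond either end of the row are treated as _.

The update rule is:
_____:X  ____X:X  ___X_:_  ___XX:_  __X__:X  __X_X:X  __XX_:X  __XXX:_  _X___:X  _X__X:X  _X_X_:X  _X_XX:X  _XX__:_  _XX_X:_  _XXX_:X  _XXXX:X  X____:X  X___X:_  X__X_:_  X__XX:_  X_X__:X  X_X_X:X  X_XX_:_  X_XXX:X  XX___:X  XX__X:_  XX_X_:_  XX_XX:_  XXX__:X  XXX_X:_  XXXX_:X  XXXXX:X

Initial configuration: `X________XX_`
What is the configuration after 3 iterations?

__XXXXX___XX

XXXXXXXX_X_X
_XXXXXX__XXX
__XXXXX___XX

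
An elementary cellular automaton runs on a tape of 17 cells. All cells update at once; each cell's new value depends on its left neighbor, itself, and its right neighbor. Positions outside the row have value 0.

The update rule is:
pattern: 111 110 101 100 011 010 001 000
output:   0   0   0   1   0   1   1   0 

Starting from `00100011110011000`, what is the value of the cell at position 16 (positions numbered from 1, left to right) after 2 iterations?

iteration 1: 01110100001100100
iteration 2: 10000110010011110
position 16 holds 1

1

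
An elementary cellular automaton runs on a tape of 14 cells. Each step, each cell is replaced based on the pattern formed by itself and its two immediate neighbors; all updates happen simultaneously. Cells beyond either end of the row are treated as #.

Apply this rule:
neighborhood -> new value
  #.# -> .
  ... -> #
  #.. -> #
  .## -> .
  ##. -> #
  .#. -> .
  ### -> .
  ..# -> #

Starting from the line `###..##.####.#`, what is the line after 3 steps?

.###.##...#...

..###.#....#..
##..#..####.##
.###.##...#...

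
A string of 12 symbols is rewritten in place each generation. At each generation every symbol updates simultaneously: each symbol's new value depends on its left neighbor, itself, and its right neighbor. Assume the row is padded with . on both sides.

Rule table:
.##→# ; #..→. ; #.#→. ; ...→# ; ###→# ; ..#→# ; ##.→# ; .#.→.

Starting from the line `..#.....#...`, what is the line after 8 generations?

##.#####.###

##..####..##
##.#####.###
##.#####.###  (fixed point — unchanged through generation 8)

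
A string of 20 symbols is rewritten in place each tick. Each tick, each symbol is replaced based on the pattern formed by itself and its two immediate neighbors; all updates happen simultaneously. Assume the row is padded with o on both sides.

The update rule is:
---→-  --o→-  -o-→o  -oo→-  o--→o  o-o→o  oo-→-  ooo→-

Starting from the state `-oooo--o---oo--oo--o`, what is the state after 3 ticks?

o----o-oo----o---o--
-o---oo--o---oo--oo-
ooo----o-oo----o---o

ooo----o-oo----o---o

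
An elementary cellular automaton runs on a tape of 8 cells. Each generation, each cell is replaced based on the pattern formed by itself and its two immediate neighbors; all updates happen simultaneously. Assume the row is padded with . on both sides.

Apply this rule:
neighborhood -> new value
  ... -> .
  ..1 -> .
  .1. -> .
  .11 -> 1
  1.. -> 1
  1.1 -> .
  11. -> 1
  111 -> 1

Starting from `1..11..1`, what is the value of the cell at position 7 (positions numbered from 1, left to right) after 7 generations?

generation 1: .1.111..
generation 2: ...1111.
generation 3: ...11111
generation 4: ...11111  (fixed point — unchanged through generation 7)
position 7 holds 1

1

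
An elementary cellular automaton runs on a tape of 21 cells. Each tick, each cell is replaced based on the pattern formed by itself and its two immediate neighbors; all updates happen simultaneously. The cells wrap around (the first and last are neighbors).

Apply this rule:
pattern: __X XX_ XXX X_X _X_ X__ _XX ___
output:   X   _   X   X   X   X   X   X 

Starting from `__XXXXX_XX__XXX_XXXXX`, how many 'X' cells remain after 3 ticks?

17

XXXXXX_XX_XXXX_XXXXX_
XXXXX_XX_XXXX_XXXXX_X
XXXX_XX_XXXX_XXXXX_XX
count of X: 17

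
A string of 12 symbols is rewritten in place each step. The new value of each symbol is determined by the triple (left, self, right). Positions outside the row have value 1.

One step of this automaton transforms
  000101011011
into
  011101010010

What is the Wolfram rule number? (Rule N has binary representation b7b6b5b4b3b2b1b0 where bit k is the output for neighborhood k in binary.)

position 11: 111 → 0  (bit 7 = 0)
position 8: 110 → 0  (bit 6 = 0)
position 4: 101 → 0  (bit 5 = 0)
position 0: 100 → 0  (bit 4 = 0)
position 7: 011 → 1  (bit 3 = 1)
position 3: 010 → 1  (bit 2 = 1)
position 2: 001 → 1  (bit 1 = 1)
position 1: 000 → 1  (bit 0 = 1)
bits b7..b0 = 00001111 = 15

15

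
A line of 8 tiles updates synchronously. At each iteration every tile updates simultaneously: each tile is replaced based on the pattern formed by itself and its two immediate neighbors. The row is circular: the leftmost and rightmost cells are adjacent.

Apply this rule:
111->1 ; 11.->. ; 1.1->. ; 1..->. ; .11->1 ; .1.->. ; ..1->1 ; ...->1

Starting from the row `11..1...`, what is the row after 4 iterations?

1..111..

1..1..11
..1..111
.1..111.
1..111..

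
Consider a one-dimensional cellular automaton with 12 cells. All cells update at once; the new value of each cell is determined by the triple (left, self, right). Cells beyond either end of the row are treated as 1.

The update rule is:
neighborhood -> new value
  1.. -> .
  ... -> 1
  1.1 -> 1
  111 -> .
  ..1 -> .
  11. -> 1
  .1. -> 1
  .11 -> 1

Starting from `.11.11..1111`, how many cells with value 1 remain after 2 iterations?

3

iteration 1: 111111..1...
iteration 2: .....1..1.1.
count of 1: 3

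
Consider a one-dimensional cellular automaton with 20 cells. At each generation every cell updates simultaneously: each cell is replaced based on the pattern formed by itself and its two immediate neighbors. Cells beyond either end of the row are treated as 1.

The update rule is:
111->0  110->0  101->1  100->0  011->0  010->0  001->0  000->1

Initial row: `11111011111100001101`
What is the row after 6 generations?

00000100000001100010
01110001111100001001
10000100000001100000
00110001111100001110
00000100000001100001
01110001111100001100

01110001111100001100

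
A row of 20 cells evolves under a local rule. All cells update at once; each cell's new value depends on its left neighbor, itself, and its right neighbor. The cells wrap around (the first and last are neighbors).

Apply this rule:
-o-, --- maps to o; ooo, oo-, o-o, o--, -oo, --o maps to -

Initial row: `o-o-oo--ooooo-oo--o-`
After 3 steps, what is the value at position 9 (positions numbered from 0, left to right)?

o-o---------------o-
o-o-ooooooooooooo-o-
o-o---------------o-
position 9 holds -

-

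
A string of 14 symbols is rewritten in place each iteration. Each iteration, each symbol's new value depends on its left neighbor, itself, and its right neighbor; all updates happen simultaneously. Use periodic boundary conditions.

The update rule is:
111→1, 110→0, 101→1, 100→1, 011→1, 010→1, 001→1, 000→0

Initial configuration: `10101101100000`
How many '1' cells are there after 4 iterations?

11

11111011010001
11110110111011
11101101110111
11011011101111
count of 1: 11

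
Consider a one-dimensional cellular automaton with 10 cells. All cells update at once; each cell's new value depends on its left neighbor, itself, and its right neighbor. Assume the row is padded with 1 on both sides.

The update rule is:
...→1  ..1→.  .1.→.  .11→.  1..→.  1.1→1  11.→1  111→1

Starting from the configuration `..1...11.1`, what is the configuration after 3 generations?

1.1.111..1

generation 1: ....1..11.
generation 2: .11.....11
generation 3: 1.1.111..1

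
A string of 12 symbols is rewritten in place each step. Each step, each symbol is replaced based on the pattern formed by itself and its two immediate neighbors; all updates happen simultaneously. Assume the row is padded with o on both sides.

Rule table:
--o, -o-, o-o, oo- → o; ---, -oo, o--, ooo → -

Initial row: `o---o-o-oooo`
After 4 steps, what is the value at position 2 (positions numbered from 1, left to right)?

-

o--ooooo----
o-o----o---o
ooo---oo--o-
--o--o-o-ooo
position 2 holds -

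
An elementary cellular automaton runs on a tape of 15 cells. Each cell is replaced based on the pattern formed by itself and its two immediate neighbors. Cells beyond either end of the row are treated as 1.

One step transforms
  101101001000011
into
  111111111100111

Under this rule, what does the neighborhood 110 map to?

1

At position 0 the neighborhood is 110; the next row has 1 there.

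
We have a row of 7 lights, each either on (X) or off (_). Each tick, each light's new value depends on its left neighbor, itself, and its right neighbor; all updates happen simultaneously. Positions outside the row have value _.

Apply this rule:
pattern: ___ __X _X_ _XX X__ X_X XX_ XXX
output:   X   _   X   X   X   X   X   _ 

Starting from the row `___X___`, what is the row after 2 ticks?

XXXX__X

XX_XXXX
XXXX__X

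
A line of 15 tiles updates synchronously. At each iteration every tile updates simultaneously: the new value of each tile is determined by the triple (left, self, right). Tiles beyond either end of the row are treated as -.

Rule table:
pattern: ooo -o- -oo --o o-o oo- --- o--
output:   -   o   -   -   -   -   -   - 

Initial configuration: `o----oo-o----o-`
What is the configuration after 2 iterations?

o-------o----o-

o-------o----o-
o-------o----o-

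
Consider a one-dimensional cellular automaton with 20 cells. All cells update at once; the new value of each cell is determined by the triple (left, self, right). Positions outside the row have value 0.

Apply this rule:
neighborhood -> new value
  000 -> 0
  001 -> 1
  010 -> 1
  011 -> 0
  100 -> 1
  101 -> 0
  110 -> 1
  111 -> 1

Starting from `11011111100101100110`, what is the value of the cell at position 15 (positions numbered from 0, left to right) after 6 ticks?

01001111111100111011
11110111111111011001
01110011111111001111
10111101111111110111
10011100111111110011
11101111011111111101
position 15 holds 1

1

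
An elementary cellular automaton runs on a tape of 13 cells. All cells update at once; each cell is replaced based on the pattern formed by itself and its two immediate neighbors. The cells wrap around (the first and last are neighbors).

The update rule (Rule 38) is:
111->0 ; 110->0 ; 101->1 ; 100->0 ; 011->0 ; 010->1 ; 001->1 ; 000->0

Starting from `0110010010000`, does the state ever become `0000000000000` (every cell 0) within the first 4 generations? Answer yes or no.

1000110110000
1001001000001
0011011000010
0100100000110
generation 4 is 0100100000110, still not uniform 0

no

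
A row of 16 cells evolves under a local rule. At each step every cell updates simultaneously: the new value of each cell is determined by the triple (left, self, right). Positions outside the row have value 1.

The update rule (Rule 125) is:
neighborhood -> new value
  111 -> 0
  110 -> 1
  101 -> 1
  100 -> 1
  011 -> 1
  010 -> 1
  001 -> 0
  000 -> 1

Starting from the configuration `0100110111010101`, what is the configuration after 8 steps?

1111110100111110

1110111101111111
0011100111000000
1010110101111110
1111111111000011
0000000001111010
1111111101001111
0000000111101000
1111110100111110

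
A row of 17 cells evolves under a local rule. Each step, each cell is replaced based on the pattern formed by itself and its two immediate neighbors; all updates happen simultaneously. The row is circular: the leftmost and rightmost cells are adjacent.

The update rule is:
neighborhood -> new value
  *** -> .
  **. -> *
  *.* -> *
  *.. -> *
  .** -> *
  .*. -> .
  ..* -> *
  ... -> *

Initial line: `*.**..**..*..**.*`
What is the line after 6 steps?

**********.******
.........***.....
**********.******  (repeats step 1; period 2)
step 6: .........***.....

.........***.....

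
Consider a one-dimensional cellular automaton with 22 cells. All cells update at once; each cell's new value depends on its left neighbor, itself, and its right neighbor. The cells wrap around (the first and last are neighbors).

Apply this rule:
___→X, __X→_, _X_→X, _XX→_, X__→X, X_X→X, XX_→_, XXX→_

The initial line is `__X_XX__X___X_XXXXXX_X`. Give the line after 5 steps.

XX_XX_XXX_XX______XXX_

X_XX__X_XXX_XX______XX
_X__X_XX___X__XXXXX___
_XX_XX__XX_XX______XXX
X__X__X___X__XXXXX____
XX_XX_XXX_XX______XXX_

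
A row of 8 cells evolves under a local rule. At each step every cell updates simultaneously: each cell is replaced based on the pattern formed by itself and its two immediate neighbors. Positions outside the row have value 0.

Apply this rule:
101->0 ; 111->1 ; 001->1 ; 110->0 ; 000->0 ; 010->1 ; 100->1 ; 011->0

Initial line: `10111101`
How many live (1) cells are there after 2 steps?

6

step 1: 10011001
step 2: 11100111
count of 1: 6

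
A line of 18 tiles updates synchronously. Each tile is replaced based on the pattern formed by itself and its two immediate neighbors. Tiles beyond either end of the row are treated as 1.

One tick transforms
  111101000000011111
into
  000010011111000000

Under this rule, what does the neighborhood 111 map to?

0

At position 0 the neighborhood is 111; the next row has 0 there.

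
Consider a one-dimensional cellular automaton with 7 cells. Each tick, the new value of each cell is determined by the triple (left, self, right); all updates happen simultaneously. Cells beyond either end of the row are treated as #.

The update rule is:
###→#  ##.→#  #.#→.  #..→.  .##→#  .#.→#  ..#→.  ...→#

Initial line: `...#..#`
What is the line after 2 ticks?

tick 1: .#.#..#
tick 2: .#.#..#

.#.#..#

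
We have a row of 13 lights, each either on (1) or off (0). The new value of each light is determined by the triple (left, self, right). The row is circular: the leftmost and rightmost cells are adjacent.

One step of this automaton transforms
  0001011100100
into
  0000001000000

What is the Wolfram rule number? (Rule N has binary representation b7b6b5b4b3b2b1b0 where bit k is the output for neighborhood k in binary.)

position 6: 111 → 1  (bit 7 = 1)
position 7: 110 → 0  (bit 6 = 0)
position 4: 101 → 0  (bit 5 = 0)
position 8: 100 → 0  (bit 4 = 0)
position 5: 011 → 0  (bit 3 = 0)
position 3: 010 → 0  (bit 2 = 0)
position 2: 001 → 0  (bit 1 = 0)
position 0: 000 → 0  (bit 0 = 0)
bits b7..b0 = 10000000 = 128

128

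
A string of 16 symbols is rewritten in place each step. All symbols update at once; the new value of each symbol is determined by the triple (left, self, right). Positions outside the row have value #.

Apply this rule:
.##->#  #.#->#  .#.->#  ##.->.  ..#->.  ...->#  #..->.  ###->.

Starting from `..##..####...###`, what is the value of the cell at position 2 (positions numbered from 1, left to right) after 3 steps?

.

..#...#....#.#..
..#.#.#.##.###..
..#######.##....
position 2 holds .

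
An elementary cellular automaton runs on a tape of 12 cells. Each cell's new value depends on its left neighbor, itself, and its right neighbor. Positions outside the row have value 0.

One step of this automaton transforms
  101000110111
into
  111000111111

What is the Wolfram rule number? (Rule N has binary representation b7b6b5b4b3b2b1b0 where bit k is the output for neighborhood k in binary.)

position 10: 111 → 1  (bit 7 = 1)
position 7: 110 → 1  (bit 6 = 1)
position 1: 101 → 1  (bit 5 = 1)
position 3: 100 → 0  (bit 4 = 0)
position 6: 011 → 1  (bit 3 = 1)
position 0: 010 → 1  (bit 2 = 1)
position 5: 001 → 0  (bit 1 = 0)
position 4: 000 → 0  (bit 0 = 0)
bits b7..b0 = 11101100 = 236

236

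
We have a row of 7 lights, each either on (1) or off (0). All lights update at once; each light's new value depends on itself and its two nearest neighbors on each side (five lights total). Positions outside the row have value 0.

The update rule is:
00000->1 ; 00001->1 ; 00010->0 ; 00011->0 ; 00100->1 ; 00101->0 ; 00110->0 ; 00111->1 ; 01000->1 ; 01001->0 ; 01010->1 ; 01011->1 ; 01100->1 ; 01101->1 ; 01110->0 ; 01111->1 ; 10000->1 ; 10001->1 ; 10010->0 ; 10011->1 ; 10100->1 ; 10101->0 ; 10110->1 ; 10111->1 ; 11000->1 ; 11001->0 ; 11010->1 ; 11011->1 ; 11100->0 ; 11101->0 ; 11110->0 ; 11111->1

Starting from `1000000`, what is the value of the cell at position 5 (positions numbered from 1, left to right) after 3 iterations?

0

1111111
1111100
1110011
position 5 holds 0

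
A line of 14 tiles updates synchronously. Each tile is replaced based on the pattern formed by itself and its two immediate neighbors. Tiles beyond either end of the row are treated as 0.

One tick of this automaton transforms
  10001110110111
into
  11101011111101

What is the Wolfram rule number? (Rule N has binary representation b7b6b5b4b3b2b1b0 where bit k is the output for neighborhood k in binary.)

position 5: 111 → 0  (bit 7 = 0)
position 6: 110 → 1  (bit 6 = 1)
position 7: 101 → 1  (bit 5 = 1)
position 1: 100 → 1  (bit 4 = 1)
position 4: 011 → 1  (bit 3 = 1)
position 0: 010 → 1  (bit 2 = 1)
position 3: 001 → 0  (bit 1 = 0)
position 2: 000 → 1  (bit 0 = 1)
bits b7..b0 = 01111101 = 125

125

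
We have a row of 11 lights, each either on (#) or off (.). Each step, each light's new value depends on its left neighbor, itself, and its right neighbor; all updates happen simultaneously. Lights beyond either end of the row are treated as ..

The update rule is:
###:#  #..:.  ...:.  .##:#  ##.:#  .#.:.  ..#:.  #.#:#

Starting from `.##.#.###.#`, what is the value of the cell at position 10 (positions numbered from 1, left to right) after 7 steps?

.###.#####.
.#########.
.#########.  (fixed point — unchanged through step 7)
position 10 holds #

#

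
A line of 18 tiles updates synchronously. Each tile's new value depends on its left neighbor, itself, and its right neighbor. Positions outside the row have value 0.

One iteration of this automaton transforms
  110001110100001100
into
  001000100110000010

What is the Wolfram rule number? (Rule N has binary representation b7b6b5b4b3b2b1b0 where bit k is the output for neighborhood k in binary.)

148

position 6: 111 → 1  (bit 7 = 1)
position 1: 110 → 0  (bit 6 = 0)
position 8: 101 → 0  (bit 5 = 0)
position 2: 100 → 1  (bit 4 = 1)
position 0: 011 → 0  (bit 3 = 0)
position 9: 010 → 1  (bit 2 = 1)
position 4: 001 → 0  (bit 1 = 0)
position 3: 000 → 0  (bit 0 = 0)
bits b7..b0 = 10010100 = 148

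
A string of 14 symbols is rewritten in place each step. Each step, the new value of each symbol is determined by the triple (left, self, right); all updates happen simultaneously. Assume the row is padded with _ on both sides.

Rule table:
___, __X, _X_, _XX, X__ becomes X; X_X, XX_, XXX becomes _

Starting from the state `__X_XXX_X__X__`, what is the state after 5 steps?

XXXXXX____XXXX

step 1: XXX_X___XXXXXX
step 2: X___XXXXX_____
step 3: XXXXX____XXXXX
step 4: X____XXXXX____
step 5: XXXXXX____XXXX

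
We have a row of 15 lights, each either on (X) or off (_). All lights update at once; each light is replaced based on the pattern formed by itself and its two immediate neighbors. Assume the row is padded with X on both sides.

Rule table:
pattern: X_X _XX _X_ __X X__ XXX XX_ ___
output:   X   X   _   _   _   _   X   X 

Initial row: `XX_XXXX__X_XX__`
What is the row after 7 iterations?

iteration 1: _XXX__X___XXX__
iteration 2: XX_X____X_X_X__
iteration 3: _XX__XX__X_X___
iteration 4: XXX__XX___X__X_
iteration 5: __X__XX_X_____X
iteration 6: _____XXX__XXX_X
iteration 7: _XXX_X_X__X_XXX

_XXX_X_X__X_XXX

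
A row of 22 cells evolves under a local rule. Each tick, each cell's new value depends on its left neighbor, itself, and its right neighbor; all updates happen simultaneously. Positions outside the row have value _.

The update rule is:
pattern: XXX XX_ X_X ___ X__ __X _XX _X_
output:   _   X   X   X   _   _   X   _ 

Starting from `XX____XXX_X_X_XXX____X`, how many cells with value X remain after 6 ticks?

XX_XX_X_XX_X_XX_X_XX__
XXXXXX_XXXX_XXXX_XXX_X
X____XXX__XXX__XXX_XX_
__XX_X_X__X_X__X_XXXX_
X_XXX_X____X____XX__X_
_XX_XX__XX___XX_XX____
count of X: 10

10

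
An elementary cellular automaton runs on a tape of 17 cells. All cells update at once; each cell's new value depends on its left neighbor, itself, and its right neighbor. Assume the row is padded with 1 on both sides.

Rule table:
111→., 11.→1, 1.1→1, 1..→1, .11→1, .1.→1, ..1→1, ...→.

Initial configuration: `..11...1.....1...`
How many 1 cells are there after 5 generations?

11111.111...111.1
....111.11.11.111
1..11.111111111..
1111111.......111
......11.....11..
count of 1: 4

4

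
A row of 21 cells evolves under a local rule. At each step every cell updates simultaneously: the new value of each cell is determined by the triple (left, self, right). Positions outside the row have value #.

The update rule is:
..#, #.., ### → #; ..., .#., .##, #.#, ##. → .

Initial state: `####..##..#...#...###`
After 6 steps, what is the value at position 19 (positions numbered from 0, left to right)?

.

###.##..##.#.#.#.#.##
##....##............#
#.#..#..#..........#.
...##.##.#........#..
#.#.......#......#.##
...#.....#.#....#...#
position 19 holds .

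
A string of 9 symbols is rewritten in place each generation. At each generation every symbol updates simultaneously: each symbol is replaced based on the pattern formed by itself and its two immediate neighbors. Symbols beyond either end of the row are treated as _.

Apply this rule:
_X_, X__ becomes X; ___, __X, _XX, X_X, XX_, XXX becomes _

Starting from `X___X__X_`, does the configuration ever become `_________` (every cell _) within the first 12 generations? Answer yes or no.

no

XX__XX_XX
__X______
__XX_____
____X____
____XX___
______X__
______XX_
________X
________X  (fixed point — unchanged through generation 12)
generation 12 is ________X, still not uniform _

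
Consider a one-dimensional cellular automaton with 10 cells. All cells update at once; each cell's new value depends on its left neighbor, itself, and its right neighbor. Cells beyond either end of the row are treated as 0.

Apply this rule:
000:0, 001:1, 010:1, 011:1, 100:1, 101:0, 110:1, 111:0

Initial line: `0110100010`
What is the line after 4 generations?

1110110111
1010110101
1010110101  (fixed point — unchanged through generation 4)

1010110101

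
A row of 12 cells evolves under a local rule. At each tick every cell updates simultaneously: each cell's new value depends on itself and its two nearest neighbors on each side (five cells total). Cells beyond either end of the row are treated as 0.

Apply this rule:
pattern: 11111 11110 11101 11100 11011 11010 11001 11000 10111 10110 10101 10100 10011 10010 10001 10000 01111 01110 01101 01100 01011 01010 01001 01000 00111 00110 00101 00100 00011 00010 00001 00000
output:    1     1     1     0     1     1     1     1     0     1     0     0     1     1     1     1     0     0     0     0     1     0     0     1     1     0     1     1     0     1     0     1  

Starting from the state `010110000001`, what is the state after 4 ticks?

tick 1: 111101111011
tick 2: 101110011110
tick 3: 110001110101
tick 4: 001101011000

001101011000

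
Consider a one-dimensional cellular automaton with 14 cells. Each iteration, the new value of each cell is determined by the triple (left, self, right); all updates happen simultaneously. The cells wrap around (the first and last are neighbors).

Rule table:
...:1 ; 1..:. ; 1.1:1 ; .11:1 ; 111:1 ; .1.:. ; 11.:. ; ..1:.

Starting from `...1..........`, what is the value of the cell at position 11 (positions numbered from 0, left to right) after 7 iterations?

11...111111111
1..1.111111111
....1111111111
.11.111111111.
.1.111111111..
..111111111..1
..11111111....
position 11 holds .

.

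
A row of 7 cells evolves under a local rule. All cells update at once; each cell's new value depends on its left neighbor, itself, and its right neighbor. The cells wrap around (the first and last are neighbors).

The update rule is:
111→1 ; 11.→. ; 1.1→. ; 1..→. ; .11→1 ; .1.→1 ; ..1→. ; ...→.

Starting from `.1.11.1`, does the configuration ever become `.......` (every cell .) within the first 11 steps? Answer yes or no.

step 1: .1.1..1
step 2: .1.1..1  (fixed point — unchanged through step 11)
step 11 is .1.1..1, still not uniform .

no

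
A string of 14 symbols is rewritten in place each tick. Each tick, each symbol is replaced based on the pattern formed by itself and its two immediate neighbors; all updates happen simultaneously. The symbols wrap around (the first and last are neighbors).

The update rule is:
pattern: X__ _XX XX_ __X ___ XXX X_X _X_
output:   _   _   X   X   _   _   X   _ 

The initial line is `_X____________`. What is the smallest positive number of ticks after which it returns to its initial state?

X_____________
_____________X
____________X_
___________X__
__________X___
_________X____
________X_____
_______X______
______X_______
_____X________
____X_________
___X__________
__X___________
_X____________

14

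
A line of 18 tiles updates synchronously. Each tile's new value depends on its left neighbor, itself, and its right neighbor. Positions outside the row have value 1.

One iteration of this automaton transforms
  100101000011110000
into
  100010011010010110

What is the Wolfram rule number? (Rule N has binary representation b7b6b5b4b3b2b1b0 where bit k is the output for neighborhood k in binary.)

position 11: 111 → 0  (bit 7 = 0)
position 0: 110 → 1  (bit 6 = 1)
position 4: 101 → 1  (bit 5 = 1)
position 1: 100 → 0  (bit 4 = 0)
position 10: 011 → 1  (bit 3 = 1)
position 3: 010 → 0  (bit 2 = 0)
position 2: 001 → 0  (bit 1 = 0)
position 7: 000 → 1  (bit 0 = 1)
bits b7..b0 = 01101001 = 105

105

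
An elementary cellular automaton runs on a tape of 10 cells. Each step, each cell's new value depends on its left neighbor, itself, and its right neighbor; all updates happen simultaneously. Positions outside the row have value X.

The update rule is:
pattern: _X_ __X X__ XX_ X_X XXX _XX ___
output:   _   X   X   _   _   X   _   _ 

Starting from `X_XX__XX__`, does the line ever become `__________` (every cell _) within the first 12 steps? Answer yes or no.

no

____XX__XX
X__X__XX_X
_XX_XX____
______X__X
X____X_XX_
_X__X_____
__XX_X___X
XX____X_X_
X_X__X____
___XX_X__X
X_X____XX_
___X__X___
step 12 is ___X__X___, still not uniform _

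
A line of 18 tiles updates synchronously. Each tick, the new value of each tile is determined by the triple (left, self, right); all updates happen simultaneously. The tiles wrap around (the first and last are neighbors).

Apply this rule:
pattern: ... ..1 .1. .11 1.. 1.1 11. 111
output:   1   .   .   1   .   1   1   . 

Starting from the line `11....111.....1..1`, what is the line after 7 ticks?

11..1111111.1..111

.1.11.1.1.111....1
1.1111.1.11.1.11..
.11..11.1111.111..
.11..1111..111.1.1
111..1..1..1.11.1.
1.1.........1111.1
11..1111111.1..111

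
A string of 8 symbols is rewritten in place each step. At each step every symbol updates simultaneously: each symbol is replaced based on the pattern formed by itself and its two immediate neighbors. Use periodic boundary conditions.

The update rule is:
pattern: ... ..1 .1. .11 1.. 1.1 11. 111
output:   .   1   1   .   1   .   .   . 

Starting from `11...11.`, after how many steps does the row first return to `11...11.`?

4

step 1: ..1.1...
step 2: .11.11..
step 3: 1.....1.
step 4: 11...11.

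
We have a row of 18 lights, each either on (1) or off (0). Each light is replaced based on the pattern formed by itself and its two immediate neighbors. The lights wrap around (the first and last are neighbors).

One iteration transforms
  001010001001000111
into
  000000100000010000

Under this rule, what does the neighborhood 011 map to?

At position 15 the neighborhood is 011; the next row has 0 there.

0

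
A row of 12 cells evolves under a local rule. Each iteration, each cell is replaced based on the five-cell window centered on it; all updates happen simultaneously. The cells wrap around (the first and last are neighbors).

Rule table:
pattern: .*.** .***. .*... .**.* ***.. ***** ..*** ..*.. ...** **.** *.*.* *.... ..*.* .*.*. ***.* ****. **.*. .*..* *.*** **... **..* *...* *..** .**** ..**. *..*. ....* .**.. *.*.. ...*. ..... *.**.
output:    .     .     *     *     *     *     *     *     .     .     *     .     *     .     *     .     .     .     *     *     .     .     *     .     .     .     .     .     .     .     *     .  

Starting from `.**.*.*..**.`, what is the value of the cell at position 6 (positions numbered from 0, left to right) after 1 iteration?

iteration 1: *.*.*...*...
position 6 holds .

.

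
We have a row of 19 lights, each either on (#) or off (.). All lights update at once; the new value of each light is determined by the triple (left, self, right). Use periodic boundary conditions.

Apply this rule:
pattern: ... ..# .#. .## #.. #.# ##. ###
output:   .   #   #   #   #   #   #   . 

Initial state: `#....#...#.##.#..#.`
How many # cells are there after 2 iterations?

##..###.###########
.####.###..........
count of #: 7

7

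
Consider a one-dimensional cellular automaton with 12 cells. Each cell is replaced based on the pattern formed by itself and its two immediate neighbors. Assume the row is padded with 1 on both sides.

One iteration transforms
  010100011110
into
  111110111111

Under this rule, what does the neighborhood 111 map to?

At position 8 the neighborhood is 111; the next row has 1 there.

1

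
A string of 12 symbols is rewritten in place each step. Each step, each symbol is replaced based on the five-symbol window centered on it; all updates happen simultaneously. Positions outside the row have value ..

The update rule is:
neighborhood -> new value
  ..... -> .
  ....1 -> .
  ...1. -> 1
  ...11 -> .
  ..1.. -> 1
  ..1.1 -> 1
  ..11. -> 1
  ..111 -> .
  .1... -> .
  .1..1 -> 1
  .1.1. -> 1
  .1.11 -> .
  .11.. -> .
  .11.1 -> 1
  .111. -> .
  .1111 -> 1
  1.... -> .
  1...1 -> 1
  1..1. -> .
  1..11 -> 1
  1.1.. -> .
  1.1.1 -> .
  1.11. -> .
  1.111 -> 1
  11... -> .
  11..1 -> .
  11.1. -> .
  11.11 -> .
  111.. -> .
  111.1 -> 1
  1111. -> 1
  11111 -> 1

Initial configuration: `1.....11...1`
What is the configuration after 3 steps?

1.....1..111
1....1111...
1.....11....

1.....11....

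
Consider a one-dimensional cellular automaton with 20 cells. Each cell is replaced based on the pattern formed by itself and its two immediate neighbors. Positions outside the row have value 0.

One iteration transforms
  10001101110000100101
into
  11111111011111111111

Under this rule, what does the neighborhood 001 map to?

1

At position 3 the neighborhood is 001; the next row has 1 there.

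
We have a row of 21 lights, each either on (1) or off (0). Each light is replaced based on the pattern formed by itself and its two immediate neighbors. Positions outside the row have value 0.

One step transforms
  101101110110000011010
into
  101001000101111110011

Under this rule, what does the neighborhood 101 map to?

0

At position 1 the neighborhood is 101; the next row has 0 there.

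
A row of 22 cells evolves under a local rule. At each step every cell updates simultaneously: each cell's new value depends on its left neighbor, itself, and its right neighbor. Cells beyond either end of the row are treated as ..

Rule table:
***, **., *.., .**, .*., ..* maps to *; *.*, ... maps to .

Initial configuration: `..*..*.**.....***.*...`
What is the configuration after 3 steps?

******.****.*****.****

step 1: .*****.***...****.**..
step 2: ******.****.*****.***.
step 3: ******.****.*****.****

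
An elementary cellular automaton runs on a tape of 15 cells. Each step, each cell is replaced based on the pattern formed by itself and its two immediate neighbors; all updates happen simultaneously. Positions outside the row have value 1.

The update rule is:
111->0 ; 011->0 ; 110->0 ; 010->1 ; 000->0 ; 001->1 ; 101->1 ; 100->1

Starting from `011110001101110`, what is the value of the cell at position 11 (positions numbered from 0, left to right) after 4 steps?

1

100001010010001
010011111111010
111100000000111
000010000001000
position 11 holds 1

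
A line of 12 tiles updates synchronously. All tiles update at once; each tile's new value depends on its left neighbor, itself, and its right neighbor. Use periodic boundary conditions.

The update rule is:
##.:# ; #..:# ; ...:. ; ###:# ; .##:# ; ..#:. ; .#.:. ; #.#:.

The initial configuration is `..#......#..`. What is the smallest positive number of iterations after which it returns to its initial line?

...#......#.
....#......#
#....#......
.#....#.....
..#....#....
...#....#...
....#....#..
.....#....#.
......#....#
#......#....
.#......#...
..#......#..

12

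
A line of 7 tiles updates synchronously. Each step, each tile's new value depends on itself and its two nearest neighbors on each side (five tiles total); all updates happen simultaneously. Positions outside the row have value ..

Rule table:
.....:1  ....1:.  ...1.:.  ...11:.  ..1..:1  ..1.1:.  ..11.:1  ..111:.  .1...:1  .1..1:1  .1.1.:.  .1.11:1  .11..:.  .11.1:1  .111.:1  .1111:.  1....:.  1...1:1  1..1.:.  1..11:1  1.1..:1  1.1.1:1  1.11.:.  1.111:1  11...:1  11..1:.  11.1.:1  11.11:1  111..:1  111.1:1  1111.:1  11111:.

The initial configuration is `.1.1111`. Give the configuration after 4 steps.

1...111

..11.11
..111..
...111.
1...111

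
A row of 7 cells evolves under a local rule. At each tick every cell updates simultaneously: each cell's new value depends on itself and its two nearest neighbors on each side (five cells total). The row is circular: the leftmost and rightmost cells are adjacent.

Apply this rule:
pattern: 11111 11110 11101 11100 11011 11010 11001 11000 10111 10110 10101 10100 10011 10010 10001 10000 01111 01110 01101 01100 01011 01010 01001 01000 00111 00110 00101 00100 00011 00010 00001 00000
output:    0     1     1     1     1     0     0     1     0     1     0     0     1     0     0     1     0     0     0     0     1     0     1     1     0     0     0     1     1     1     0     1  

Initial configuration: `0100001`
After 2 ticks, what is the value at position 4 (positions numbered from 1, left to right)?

0011010
0100001
position 4 holds 0

0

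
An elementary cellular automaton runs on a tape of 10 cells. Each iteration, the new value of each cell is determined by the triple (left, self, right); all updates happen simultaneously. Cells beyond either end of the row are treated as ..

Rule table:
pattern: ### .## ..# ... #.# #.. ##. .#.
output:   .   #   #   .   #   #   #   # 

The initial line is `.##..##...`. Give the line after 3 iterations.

##....####

iteration 1: ########..
iteration 2: #......##.
iteration 3: ##....####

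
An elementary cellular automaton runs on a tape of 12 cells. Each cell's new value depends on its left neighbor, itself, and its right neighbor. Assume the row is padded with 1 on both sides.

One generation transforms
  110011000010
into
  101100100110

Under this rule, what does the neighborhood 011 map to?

0

At position 4 the neighborhood is 011; the next row has 0 there.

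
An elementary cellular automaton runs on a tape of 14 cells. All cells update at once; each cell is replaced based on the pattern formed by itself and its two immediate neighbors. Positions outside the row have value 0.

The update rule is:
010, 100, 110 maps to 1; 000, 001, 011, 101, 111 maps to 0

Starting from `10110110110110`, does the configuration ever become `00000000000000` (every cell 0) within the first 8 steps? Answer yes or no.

10010010010011
11011011011001
01001001001101
01101101100101
00100100110101
00110110010101
00010011010101
00011001010101
step 8 is 00011001010101, still not uniform 0

no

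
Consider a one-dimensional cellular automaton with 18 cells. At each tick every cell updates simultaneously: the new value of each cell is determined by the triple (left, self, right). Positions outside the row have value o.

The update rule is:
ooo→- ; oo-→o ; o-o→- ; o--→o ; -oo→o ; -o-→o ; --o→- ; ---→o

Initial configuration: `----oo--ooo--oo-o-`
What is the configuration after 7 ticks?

o-o-o-o-o-oo-oo-o-

ooo-ooo-o-oo-oo-o-
--o-o-o-o-oo-oo-o-
o-o-o-o-o-oo-oo-o-
o-o-o-o-o-oo-oo-o-  (fixed point — unchanged through tick 7)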